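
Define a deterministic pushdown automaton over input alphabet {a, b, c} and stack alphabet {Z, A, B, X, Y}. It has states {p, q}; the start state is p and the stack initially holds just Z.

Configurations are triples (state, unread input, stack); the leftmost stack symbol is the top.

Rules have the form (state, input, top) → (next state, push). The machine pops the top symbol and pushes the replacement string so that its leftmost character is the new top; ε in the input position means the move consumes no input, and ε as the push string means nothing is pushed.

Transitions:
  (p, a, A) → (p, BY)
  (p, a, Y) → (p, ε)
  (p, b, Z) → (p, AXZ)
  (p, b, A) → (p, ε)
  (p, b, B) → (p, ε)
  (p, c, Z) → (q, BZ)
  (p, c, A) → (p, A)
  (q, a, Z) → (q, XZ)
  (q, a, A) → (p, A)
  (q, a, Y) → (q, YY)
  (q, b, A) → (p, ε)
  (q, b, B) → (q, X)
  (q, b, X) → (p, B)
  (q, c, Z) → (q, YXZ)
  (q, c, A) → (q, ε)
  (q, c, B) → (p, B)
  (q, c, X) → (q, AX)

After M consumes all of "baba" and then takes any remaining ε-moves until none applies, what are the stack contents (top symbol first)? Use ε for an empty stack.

(p, baba, Z) ⊢ (p, aba, AXZ) ⊢ (p, ba, BYXZ) ⊢ (p, a, YXZ) ⊢ (p, ε, XZ)
All input consumed in state p with stack XZ.

XZ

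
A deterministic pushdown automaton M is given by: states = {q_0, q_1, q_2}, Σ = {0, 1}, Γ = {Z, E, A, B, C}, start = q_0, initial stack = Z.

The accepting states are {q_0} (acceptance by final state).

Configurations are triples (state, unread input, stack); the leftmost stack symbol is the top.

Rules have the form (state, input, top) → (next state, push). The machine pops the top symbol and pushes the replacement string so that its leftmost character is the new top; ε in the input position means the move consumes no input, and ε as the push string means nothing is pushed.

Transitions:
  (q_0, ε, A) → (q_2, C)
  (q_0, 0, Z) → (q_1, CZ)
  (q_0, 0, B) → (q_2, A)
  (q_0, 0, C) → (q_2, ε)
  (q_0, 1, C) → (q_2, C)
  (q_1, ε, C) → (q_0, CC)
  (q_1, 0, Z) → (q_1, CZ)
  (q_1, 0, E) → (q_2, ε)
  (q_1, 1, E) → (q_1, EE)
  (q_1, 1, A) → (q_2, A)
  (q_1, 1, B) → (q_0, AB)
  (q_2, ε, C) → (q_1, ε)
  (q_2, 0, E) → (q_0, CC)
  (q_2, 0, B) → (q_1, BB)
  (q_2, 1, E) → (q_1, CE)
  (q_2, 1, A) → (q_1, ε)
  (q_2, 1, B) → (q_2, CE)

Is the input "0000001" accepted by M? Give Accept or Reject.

Reject

(q_0, 0000001, Z) ⊢ (q_1, 000001, CZ) ⊢ (q_0, 000001, CCZ) ⊢ (q_2, 00001, CZ) ⊢ (q_1, 00001, Z) ⊢ (q_1, 0001, CZ) ⊢ (q_0, 0001, CCZ) ⊢ (q_2, 001, CZ) ⊢ (q_1, 001, Z) ⊢ (q_1, 01, CZ) ⊢ (q_0, 01, CCZ) ⊢ (q_2, 1, CZ) ⊢ (q_1, 1, Z)
No transition applies at (q_1, 1, Z); input not fully consumed.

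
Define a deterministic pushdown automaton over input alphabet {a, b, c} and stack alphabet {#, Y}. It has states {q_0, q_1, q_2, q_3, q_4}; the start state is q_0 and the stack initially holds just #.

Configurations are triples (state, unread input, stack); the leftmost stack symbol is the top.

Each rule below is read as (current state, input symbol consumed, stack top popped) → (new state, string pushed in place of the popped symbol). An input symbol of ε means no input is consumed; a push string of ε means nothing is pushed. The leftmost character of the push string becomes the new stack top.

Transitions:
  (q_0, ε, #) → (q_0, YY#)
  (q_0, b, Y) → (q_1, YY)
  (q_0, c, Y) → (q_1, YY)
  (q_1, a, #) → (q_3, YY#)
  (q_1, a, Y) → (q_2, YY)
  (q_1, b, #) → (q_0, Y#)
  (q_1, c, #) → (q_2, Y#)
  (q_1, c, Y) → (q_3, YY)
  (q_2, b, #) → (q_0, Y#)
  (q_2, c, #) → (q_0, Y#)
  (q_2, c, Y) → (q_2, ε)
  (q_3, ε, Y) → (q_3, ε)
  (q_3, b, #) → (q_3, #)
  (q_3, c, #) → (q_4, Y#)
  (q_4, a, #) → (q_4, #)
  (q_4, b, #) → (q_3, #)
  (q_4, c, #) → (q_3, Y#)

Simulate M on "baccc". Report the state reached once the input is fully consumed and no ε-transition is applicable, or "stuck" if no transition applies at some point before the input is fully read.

q_2

(q_0, baccc, #)
  ε-move, top #: go to q_0, push YY# → (q_0, baccc, YY#)
  read b, top Y: go to q_1, push YY → (q_1, accc, YYY#)
  read a, top Y: go to q_2, push YY → (q_2, ccc, YYYY#)
  read c, top Y: go to q_2, push ε → (q_2, cc, YYY#)
  read c, top Y: go to q_2, push ε → (q_2, c, YY#)
  read c, top Y: go to q_2, push ε → (q_2, ε, Y#)
All input consumed; M is in state q_2.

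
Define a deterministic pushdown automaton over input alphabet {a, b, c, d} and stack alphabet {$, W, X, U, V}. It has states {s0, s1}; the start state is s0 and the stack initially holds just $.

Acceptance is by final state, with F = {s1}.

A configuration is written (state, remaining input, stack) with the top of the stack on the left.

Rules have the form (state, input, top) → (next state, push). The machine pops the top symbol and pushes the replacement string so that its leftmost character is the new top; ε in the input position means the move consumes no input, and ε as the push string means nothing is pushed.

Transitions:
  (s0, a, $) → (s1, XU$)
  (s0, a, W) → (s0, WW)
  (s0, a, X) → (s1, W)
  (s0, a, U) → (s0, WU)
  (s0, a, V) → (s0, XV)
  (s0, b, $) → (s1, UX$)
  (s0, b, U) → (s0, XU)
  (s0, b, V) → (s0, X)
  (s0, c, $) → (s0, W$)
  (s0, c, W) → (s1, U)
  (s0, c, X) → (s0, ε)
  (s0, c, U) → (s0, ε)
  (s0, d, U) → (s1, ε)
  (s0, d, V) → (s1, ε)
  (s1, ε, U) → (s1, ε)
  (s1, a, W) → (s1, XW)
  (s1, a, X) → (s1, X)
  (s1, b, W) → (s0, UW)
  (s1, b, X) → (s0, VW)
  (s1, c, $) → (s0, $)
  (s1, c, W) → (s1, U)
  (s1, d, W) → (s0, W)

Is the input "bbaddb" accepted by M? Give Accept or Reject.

Reject

(s0, bbaddb, $)
  read b, top $: go to s1, push UX$ → (s1, baddb, UX$)
  ε-move, top U: go to s1, push ε → (s1, baddb, X$)
  read b, top X: go to s0, push VW → (s0, addb, VW$)
  read a, top V: go to s0, push XV → (s0, ddb, XVW$)
No transition applies at (s0, ddb, XVW$); input not fully consumed.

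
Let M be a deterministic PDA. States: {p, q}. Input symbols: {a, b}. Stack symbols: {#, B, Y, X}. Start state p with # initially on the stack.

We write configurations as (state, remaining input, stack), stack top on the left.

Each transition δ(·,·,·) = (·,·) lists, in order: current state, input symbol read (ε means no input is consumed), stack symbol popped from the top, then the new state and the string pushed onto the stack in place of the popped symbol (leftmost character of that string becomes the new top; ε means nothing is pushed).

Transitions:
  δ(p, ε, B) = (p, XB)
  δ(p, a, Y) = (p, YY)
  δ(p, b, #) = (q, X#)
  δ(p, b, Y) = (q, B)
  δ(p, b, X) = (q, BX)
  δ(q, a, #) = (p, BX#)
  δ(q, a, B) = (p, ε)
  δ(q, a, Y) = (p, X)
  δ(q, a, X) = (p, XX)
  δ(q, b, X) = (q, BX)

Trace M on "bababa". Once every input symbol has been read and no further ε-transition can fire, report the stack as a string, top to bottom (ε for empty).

XX#

(p, bababa, #)
  read b, top #: go to q, push X# → (q, ababa, X#)
  read a, top X: go to p, push XX → (p, baba, XX#)
  read b, top X: go to q, push BX → (q, aba, BXX#)
  read a, top B: go to p, push ε → (p, ba, XX#)
  read b, top X: go to q, push BX → (q, a, BXX#)
  read a, top B: go to p, push ε → (p, ε, XX#)
All input consumed in state p with stack XX#.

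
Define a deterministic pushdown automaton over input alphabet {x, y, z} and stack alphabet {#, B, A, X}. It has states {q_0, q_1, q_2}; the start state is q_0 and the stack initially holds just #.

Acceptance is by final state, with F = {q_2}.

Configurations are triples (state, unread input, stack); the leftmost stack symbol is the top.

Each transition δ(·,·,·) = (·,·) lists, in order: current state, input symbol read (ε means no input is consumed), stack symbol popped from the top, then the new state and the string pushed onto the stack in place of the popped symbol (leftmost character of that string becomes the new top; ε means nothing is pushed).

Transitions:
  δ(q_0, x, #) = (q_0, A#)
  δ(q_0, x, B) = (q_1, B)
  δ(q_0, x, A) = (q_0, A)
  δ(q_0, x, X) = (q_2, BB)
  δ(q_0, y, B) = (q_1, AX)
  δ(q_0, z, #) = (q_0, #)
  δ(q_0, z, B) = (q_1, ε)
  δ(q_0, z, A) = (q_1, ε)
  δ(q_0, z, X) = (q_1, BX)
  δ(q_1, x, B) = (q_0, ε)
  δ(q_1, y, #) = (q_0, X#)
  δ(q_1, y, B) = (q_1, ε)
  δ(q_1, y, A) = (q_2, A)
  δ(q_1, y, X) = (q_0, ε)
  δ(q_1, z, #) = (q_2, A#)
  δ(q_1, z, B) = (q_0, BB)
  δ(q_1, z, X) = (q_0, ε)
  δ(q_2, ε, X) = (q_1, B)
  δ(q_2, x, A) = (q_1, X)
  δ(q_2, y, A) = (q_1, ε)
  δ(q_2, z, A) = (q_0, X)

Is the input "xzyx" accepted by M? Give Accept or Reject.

(q_0, xzyx, #)
  read x, top #: go to q_0, push A# → (q_0, zyx, A#)
  read z, top A: go to q_1, push ε → (q_1, yx, #)
  read y, top #: go to q_0, push X# → (q_0, x, X#)
  read x, top X: go to q_2, push BB → (q_2, ε, BB#)
All input consumed; state q_2 ∈ F.

Accept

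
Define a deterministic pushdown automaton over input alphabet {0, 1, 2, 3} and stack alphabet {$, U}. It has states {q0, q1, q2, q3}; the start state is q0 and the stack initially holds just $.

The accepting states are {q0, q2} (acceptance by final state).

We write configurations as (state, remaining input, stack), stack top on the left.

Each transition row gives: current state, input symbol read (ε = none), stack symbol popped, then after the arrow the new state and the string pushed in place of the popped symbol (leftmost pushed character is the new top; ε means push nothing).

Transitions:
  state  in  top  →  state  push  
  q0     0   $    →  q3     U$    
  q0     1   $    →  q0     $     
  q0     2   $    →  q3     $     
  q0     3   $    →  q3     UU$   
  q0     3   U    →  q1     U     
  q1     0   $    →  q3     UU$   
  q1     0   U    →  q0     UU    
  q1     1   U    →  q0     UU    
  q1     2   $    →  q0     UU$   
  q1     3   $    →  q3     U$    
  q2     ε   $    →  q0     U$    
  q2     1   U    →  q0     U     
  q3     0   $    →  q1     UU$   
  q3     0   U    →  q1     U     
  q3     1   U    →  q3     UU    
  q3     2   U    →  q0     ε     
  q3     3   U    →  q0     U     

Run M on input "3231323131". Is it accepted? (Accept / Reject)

Reject

(q0, 3231323131, $) ⊢ (q3, 231323131, UU$) ⊢ (q0, 31323131, U$) ⊢ (q1, 1323131, U$) ⊢ (q0, 323131, UU$) ⊢ (q1, 23131, UU$)
No transition applies at (q1, 23131, UU$); input not fully consumed.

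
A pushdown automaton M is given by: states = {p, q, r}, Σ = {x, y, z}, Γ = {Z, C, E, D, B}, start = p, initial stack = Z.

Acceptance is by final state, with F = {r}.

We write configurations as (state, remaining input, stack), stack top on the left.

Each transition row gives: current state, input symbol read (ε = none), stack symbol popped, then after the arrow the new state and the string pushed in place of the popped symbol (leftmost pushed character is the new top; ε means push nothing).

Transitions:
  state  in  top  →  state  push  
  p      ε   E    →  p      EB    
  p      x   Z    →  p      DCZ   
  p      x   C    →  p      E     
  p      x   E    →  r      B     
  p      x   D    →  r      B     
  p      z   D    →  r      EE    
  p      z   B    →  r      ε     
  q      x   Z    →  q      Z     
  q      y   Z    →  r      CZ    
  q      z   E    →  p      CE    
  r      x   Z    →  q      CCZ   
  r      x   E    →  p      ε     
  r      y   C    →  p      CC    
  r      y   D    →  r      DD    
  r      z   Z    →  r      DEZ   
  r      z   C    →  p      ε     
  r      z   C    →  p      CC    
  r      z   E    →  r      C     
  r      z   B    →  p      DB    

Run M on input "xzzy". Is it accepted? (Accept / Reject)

Reject

No computation consumes all input and reaches a final state.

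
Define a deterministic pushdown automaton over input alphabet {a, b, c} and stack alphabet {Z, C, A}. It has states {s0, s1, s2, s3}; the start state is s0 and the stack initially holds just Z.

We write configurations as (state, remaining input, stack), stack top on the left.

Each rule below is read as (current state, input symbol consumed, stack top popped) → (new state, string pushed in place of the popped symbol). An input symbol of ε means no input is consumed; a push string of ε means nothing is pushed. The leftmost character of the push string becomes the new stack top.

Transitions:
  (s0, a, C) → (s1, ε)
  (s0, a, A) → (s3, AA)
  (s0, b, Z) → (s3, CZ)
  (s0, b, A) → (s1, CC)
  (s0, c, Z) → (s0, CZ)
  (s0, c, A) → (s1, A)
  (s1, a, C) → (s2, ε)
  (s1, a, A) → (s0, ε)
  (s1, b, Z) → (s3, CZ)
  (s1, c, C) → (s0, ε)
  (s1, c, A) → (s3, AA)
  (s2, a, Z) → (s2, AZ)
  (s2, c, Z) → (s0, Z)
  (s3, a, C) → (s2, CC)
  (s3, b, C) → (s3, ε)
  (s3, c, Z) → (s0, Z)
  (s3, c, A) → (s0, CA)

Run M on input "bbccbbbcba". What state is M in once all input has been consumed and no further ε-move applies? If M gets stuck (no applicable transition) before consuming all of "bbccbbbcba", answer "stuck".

(s0, bbccbbbcba, Z)
  read b, top Z: go to s3, push CZ → (s3, bccbbbcba, CZ)
  read b, top C: go to s3, push ε → (s3, ccbbbcba, Z)
  read c, top Z: go to s0, push Z → (s0, cbbbcba, Z)
  read c, top Z: go to s0, push CZ → (s0, bbbcba, CZ)
No transition for (s0, b, top C); M blocks with input bbbcba remaining.

stuck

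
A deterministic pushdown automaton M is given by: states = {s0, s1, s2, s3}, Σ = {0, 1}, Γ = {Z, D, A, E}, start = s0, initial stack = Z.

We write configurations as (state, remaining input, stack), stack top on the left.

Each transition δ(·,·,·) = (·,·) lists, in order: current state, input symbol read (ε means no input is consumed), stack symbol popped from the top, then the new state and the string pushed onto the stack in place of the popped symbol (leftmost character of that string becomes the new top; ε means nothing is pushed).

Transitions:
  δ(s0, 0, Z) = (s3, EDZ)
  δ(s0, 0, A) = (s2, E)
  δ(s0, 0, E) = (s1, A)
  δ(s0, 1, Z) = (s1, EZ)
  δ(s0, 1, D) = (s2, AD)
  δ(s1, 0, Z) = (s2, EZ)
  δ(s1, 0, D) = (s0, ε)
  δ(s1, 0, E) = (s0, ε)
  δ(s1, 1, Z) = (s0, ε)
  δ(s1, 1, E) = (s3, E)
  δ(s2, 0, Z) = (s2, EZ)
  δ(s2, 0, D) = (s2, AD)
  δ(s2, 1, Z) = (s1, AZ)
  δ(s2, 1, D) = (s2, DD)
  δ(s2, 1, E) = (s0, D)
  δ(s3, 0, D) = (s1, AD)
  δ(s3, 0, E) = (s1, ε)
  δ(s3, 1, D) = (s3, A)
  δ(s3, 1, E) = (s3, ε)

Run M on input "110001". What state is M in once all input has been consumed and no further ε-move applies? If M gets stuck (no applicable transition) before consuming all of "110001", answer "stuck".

stuck

(s0, 110001, Z) ⊢ (s1, 10001, EZ) ⊢ (s3, 0001, EZ) ⊢ (s1, 001, Z) ⊢ (s2, 01, EZ)
No transition for (s2, 0, top E); M blocks with input 01 remaining.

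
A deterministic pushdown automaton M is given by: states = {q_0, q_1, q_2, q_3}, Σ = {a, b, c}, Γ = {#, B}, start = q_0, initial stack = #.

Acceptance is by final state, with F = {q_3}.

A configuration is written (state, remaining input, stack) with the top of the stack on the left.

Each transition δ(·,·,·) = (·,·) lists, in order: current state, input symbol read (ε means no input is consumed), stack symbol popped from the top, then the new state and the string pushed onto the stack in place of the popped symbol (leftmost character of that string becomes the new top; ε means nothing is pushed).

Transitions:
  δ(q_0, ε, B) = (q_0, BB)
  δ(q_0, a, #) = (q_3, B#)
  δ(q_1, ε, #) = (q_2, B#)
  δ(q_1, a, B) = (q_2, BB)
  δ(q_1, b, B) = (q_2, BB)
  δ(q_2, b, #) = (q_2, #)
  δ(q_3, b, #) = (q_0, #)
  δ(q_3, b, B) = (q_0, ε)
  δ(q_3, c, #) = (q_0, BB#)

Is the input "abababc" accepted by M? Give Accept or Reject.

(q_0, abababc, #)
  read a, top #: go to q_3, push B# → (q_3, bababc, B#)
  read b, top B: go to q_0, push ε → (q_0, ababc, #)
  read a, top #: go to q_3, push B# → (q_3, babc, B#)
  read b, top B: go to q_0, push ε → (q_0, abc, #)
  read a, top #: go to q_3, push B# → (q_3, bc, B#)
  read b, top B: go to q_0, push ε → (q_0, c, #)
No transition applies at (q_0, c, #); input not fully consumed.

Reject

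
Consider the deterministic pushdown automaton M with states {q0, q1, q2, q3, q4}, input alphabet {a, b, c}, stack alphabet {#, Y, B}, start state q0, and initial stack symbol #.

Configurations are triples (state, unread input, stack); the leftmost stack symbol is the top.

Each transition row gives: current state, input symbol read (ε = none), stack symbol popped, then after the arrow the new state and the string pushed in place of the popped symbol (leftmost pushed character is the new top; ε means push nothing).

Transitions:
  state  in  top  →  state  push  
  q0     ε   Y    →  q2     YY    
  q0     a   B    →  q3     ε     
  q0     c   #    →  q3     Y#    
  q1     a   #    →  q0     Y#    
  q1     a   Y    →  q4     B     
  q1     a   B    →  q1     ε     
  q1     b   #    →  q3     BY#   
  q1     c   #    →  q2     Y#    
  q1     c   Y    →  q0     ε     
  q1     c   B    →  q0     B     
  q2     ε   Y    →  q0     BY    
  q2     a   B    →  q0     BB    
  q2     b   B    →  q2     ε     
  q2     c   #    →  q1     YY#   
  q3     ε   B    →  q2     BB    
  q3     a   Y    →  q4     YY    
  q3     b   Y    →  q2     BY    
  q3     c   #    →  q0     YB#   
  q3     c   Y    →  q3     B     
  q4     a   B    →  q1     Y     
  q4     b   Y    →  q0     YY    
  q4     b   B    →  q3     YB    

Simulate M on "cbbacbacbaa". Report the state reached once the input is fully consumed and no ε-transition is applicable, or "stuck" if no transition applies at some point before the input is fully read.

(q0, cbbacbacbaa, #)
  read c, top #: go to q3, push Y# → (q3, bbacbacbaa, Y#)
  read b, top Y: go to q2, push BY → (q2, bacbacbaa, BY#)
  read b, top B: go to q2, push ε → (q2, acbacbaa, Y#)
  ε-move, top Y: go to q0, push BY → (q0, acbacbaa, BY#)
  read a, top B: go to q3, push ε → (q3, cbacbaa, Y#)
  read c, top Y: go to q3, push B → (q3, bacbaa, B#)
  ε-move, top B: go to q2, push BB → (q2, bacbaa, BB#)
  read b, top B: go to q2, push ε → (q2, acbaa, B#)
  read a, top B: go to q0, push BB → (q0, cbaa, BB#)
No transition for (q0, c, top B); M blocks with input cbaa remaining.

stuck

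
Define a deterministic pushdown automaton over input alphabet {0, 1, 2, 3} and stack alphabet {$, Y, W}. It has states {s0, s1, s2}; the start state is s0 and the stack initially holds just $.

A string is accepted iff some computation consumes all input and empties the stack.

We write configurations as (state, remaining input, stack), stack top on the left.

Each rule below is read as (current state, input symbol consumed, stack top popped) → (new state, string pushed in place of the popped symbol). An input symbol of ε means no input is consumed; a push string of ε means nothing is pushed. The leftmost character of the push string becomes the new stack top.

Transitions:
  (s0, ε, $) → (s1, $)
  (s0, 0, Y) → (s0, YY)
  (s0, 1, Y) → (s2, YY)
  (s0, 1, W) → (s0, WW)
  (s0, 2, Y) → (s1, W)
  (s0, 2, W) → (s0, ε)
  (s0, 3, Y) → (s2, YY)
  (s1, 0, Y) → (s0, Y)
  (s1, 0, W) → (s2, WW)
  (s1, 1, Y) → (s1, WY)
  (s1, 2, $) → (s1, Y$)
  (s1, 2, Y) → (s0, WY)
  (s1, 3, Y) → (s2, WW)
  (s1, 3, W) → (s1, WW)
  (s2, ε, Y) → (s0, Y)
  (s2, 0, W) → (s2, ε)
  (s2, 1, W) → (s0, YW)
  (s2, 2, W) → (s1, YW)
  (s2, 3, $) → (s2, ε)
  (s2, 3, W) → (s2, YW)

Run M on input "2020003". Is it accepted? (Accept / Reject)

(s0, 2020003, $)
  ε-move, top $: go to s1, push $ → (s1, 2020003, $)
  read 2, top $: go to s1, push Y$ → (s1, 020003, Y$)
  read 0, top Y: go to s0, push Y → (s0, 20003, Y$)
  read 2, top Y: go to s1, push W → (s1, 0003, W$)
  read 0, top W: go to s2, push WW → (s2, 003, WW$)
  read 0, top W: go to s2, push ε → (s2, 03, W$)
  read 0, top W: go to s2, push ε → (s2, 3, $)
  read 3, top $: go to s2, push ε → (s2, ε, ε)
All input consumed and the stack is empty.

Accept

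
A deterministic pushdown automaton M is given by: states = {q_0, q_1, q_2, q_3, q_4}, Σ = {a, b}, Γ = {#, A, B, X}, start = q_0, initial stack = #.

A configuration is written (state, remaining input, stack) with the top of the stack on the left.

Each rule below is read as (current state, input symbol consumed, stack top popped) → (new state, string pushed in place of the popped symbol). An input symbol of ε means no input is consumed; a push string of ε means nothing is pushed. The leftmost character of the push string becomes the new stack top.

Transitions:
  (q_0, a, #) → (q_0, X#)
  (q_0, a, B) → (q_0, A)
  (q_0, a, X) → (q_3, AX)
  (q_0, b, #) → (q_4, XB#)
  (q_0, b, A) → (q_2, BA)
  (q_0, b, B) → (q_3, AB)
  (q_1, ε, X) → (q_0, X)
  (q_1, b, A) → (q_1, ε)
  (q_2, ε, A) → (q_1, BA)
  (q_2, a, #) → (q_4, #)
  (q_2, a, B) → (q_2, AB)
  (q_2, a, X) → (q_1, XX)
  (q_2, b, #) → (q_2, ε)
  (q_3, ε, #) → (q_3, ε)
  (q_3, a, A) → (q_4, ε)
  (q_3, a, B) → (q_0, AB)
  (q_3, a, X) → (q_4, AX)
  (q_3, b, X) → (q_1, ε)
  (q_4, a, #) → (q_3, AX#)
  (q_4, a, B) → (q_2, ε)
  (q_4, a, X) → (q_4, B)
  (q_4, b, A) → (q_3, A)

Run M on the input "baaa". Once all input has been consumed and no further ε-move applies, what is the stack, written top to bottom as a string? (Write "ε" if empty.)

BAB#

(q_0, baaa, #)
  read b, top #: go to q_4, push XB# → (q_4, aaa, XB#)
  read a, top X: go to q_4, push B → (q_4, aa, BB#)
  read a, top B: go to q_2, push ε → (q_2, a, B#)
  read a, top B: go to q_2, push AB → (q_2, ε, AB#)
  ε-move, top A: go to q_1, push BA → (q_1, ε, BAB#)
All input consumed in state q_1 with stack BAB#.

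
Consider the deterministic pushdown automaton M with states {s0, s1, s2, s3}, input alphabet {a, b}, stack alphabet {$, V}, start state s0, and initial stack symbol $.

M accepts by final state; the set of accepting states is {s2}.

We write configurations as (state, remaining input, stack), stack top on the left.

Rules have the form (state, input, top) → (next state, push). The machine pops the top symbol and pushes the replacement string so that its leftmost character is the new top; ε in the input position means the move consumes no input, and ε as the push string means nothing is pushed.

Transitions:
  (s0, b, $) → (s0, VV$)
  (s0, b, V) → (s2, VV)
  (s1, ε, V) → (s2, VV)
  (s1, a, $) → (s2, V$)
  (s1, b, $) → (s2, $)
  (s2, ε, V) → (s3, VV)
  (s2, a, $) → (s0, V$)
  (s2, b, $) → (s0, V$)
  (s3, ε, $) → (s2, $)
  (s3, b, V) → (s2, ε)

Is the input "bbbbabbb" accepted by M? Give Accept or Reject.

Reject

(s0, bbbbabbb, $)
  read b, top $: go to s0, push VV$ → (s0, bbbabbb, VV$)
  read b, top V: go to s2, push VV → (s2, bbabbb, VVV$)
  ε-move, top V: go to s3, push VV → (s3, bbabbb, VVVV$)
  read b, top V: go to s2, push ε → (s2, babbb, VVV$)
  ε-move, top V: go to s3, push VV → (s3, babbb, VVVV$)
  read b, top V: go to s2, push ε → (s2, abbb, VVV$)
  ε-move, top V: go to s3, push VV → (s3, abbb, VVVV$)
No transition applies at (s3, abbb, VVVV$); input not fully consumed.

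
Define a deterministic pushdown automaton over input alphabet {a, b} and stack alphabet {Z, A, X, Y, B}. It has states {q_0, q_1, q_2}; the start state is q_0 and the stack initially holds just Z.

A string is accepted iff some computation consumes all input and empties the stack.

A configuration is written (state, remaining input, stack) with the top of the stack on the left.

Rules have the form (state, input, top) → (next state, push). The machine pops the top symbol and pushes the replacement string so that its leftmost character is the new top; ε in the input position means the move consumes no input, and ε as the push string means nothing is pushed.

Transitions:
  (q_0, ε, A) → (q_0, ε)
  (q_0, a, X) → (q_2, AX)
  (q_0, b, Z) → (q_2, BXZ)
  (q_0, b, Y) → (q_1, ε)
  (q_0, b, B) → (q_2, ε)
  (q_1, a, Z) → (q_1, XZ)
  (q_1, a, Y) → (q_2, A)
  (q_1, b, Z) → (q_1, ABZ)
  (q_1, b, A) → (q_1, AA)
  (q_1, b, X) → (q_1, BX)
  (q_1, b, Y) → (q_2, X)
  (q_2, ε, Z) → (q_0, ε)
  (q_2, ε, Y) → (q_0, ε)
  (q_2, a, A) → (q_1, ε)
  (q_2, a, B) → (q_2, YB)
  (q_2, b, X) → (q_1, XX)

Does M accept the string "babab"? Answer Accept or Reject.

Reject

(q_0, babab, Z)
  read b, top Z: go to q_2, push BXZ → (q_2, abab, BXZ)
  read a, top B: go to q_2, push YB → (q_2, bab, YBXZ)
  ε-move, top Y: go to q_0, push ε → (q_0, bab, BXZ)
  read b, top B: go to q_2, push ε → (q_2, ab, XZ)
No transition applies at (q_2, ab, XZ); input not fully consumed.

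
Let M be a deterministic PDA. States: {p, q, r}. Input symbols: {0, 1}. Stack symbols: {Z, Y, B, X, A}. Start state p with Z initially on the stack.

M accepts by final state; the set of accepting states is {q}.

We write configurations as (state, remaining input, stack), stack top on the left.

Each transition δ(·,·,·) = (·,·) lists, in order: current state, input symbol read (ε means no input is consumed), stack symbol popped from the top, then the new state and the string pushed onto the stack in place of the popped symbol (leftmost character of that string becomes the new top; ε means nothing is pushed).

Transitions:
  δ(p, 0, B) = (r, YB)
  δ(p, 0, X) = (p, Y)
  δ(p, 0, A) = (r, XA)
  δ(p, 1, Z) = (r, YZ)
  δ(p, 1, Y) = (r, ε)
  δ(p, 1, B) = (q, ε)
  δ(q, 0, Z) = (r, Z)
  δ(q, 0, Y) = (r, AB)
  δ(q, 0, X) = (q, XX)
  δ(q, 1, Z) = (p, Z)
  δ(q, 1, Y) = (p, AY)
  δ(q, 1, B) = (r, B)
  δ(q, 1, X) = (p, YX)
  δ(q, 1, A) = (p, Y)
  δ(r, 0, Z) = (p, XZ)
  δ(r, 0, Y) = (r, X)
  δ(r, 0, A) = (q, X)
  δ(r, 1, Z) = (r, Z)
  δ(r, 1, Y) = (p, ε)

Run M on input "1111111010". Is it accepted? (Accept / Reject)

Reject

(p, 1111111010, Z)
  read 1, top Z: go to r, push YZ → (r, 111111010, YZ)
  read 1, top Y: go to p, push ε → (p, 11111010, Z)
  read 1, top Z: go to r, push YZ → (r, 1111010, YZ)
  read 1, top Y: go to p, push ε → (p, 111010, Z)
  read 1, top Z: go to r, push YZ → (r, 11010, YZ)
  read 1, top Y: go to p, push ε → (p, 1010, Z)
  read 1, top Z: go to r, push YZ → (r, 010, YZ)
  read 0, top Y: go to r, push X → (r, 10, XZ)
No transition applies at (r, 10, XZ); input not fully consumed.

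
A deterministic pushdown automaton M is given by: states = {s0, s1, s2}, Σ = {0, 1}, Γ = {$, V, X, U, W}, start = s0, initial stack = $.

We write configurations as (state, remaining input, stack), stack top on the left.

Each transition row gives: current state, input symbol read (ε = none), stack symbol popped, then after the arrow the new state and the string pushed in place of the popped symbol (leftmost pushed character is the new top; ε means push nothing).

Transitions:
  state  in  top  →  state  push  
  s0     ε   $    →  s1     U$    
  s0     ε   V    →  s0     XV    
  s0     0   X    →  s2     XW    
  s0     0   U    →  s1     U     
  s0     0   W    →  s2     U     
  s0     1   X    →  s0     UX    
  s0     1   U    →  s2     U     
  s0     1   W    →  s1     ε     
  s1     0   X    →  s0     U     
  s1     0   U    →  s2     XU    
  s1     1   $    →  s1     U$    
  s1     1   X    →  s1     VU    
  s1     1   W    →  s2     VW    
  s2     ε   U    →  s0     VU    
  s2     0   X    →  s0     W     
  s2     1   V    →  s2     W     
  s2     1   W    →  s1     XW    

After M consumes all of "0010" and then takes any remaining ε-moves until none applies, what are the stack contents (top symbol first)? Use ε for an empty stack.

(s0, 0010, $)
  ε-move, top $: go to s1, push U$ → (s1, 0010, U$)
  read 0, top U: go to s2, push XU → (s2, 010, XU$)
  read 0, top X: go to s0, push W → (s0, 10, WU$)
  read 1, top W: go to s1, push ε → (s1, 0, U$)
  read 0, top U: go to s2, push XU → (s2, ε, XU$)
All input consumed in state s2 with stack XU$.

XU$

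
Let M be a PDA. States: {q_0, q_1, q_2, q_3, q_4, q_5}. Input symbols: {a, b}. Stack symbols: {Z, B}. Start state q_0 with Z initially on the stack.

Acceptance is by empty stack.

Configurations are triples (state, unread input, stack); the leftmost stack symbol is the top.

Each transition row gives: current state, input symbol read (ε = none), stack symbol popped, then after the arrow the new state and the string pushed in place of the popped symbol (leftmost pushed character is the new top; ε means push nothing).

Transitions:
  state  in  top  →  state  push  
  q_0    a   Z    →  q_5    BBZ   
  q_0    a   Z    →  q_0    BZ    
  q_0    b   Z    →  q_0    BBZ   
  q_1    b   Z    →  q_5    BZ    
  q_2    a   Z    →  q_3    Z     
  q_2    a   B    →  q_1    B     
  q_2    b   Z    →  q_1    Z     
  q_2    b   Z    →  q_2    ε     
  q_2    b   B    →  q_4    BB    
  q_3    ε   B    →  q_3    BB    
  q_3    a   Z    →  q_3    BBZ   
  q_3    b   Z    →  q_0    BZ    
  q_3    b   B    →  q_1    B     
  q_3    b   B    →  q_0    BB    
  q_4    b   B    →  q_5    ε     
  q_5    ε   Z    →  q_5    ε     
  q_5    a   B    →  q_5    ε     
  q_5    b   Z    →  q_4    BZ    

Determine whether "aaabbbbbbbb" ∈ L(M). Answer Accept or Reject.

One accepting computation: (q_0, aaabbbbbbbb, Z) ⊢ (q_5, aabbbbbbbb, BBZ) ⊢ (q_5, abbbbbbbb, BZ) ⊢ (q_5, bbbbbbbb, Z) ⊢ (q_4, bbbbbbb, BZ) ⊢ (q_5, bbbbbb, Z) ⊢ (q_4, bbbbb, BZ) ⊢ (q_5, bbbb, Z) ⊢ (q_4, bbb, BZ) ⊢ (q_5, bb, Z) ⊢ (q_4, b, BZ) ⊢ (q_5, ε, Z) ⊢ (q_5, ε, ε)
All input consumed and the stack is empty.

Accept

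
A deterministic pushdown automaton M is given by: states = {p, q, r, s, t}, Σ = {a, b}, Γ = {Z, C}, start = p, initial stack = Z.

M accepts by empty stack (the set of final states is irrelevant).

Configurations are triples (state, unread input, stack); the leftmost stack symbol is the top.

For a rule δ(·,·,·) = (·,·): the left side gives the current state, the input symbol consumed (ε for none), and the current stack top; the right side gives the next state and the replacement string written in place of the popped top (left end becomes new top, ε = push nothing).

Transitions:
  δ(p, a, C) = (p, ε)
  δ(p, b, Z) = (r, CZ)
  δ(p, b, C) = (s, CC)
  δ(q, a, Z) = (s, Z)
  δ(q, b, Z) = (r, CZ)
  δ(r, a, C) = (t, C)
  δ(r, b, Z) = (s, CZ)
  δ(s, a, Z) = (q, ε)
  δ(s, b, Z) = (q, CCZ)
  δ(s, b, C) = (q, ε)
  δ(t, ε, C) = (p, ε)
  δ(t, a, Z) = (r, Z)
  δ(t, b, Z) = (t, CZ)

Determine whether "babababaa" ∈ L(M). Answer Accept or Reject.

(p, babababaa, Z)
  read b, top Z: go to r, push CZ → (r, abababaa, CZ)
  read a, top C: go to t, push C → (t, bababaa, CZ)
  ε-move, top C: go to p, push ε → (p, bababaa, Z)
  read b, top Z: go to r, push CZ → (r, ababaa, CZ)
  read a, top C: go to t, push C → (t, babaa, CZ)
  ε-move, top C: go to p, push ε → (p, babaa, Z)
  read b, top Z: go to r, push CZ → (r, abaa, CZ)
  read a, top C: go to t, push C → (t, baa, CZ)
  ε-move, top C: go to p, push ε → (p, baa, Z)
  read b, top Z: go to r, push CZ → (r, aa, CZ)
  read a, top C: go to t, push C → (t, a, CZ)
  ε-move, top C: go to p, push ε → (p, a, Z)
No transition applies at (p, a, Z); input not fully consumed.

Reject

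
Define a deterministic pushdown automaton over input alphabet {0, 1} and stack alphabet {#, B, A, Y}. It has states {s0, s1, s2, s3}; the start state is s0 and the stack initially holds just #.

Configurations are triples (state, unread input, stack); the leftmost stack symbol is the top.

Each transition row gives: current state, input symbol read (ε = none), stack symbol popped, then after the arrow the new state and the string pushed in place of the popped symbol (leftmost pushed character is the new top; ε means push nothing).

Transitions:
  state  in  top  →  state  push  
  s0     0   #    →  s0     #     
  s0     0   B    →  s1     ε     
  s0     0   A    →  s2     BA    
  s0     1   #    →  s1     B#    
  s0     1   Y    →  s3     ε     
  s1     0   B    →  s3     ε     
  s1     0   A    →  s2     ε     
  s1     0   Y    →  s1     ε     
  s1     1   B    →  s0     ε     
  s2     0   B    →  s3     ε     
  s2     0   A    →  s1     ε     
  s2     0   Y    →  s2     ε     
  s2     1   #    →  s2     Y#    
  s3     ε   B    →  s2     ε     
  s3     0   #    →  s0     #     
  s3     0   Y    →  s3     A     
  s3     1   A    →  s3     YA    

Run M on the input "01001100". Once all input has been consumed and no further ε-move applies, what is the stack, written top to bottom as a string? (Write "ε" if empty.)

#

(s0, 01001100, #)
  read 0, top #: go to s0, push # → (s0, 1001100, #)
  read 1, top #: go to s1, push B# → (s1, 001100, B#)
  read 0, top B: go to s3, push ε → (s3, 01100, #)
  read 0, top #: go to s0, push # → (s0, 1100, #)
  read 1, top #: go to s1, push B# → (s1, 100, B#)
  read 1, top B: go to s0, push ε → (s0, 00, #)
  read 0, top #: go to s0, push # → (s0, 0, #)
  read 0, top #: go to s0, push # → (s0, ε, #)
All input consumed in state s0 with stack #.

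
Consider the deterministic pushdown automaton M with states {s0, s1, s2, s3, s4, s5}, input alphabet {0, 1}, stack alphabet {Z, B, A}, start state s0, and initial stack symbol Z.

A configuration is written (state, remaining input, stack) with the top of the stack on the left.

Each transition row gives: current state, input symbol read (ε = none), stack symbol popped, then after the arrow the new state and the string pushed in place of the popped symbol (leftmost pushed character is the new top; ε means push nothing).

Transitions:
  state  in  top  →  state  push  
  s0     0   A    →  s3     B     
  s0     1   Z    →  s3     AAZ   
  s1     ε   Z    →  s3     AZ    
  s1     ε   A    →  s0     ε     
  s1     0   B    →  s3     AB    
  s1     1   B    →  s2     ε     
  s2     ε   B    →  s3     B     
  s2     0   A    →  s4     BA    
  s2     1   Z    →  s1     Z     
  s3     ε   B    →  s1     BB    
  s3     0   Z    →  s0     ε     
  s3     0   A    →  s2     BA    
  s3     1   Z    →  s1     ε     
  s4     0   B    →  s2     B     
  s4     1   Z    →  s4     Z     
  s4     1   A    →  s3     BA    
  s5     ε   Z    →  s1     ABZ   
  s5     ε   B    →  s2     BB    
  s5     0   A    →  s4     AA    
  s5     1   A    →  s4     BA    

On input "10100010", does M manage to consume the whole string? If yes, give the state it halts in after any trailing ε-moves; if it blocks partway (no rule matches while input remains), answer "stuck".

stuck

(s0, 10100010, Z)
  read 1, top Z: go to s3, push AAZ → (s3, 0100010, AAZ)
  read 0, top A: go to s2, push BA → (s2, 100010, BAAZ)
  ε-move, top B: go to s3, push B → (s3, 100010, BAAZ)
  ε-move, top B: go to s1, push BB → (s1, 100010, BBAAZ)
  read 1, top B: go to s2, push ε → (s2, 00010, BAAZ)
  ε-move, top B: go to s3, push B → (s3, 00010, BAAZ)
  ε-move, top B: go to s1, push BB → (s1, 00010, BBAAZ)
  read 0, top B: go to s3, push AB → (s3, 0010, ABBAAZ)
  read 0, top A: go to s2, push BA → (s2, 010, BABBAAZ)
  ε-move, top B: go to s3, push B → (s3, 010, BABBAAZ)
  ε-move, top B: go to s1, push BB → (s1, 010, BBABBAAZ)
  read 0, top B: go to s3, push AB → (s3, 10, ABBABBAAZ)
No transition for (s3, 1, top A); M blocks with input 10 remaining.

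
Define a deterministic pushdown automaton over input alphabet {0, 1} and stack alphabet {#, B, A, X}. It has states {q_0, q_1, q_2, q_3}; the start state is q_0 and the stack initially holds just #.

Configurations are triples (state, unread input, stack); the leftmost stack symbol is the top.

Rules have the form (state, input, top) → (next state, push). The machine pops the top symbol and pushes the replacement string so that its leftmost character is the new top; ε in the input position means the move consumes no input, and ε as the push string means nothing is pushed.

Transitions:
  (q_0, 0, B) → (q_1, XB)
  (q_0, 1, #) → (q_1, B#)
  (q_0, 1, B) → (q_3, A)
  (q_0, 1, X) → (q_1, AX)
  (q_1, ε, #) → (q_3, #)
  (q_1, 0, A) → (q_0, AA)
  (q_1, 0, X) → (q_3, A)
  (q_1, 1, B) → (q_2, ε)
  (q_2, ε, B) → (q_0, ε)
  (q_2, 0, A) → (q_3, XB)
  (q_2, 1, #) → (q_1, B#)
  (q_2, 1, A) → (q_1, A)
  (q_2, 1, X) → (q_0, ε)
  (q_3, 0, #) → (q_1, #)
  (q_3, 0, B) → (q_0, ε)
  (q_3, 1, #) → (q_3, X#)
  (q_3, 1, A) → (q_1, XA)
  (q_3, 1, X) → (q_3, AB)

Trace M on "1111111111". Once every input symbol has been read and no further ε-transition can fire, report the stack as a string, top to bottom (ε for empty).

(q_0, 1111111111, #) ⊢ (q_1, 111111111, B#) ⊢ (q_2, 11111111, #) ⊢ (q_1, 1111111, B#) ⊢ (q_2, 111111, #) ⊢ (q_1, 11111, B#) ⊢ (q_2, 1111, #) ⊢ (q_1, 111, B#) ⊢ (q_2, 11, #) ⊢ (q_1, 1, B#) ⊢ (q_2, ε, #)
All input consumed in state q_2 with stack #.

#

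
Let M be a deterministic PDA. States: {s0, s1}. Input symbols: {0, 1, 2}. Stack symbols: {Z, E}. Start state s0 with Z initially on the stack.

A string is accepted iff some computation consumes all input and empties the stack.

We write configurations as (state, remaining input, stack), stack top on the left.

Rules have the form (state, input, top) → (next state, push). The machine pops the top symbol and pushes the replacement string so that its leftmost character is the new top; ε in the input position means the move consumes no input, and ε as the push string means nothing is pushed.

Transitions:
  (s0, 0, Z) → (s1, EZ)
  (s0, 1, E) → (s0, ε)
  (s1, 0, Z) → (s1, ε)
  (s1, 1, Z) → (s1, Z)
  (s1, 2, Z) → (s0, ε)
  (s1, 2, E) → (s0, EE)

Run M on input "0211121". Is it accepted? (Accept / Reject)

Reject

(s0, 0211121, Z) ⊢ (s1, 211121, EZ) ⊢ (s0, 11121, EEZ) ⊢ (s0, 1121, EZ) ⊢ (s0, 121, Z)
No transition applies at (s0, 121, Z); input not fully consumed.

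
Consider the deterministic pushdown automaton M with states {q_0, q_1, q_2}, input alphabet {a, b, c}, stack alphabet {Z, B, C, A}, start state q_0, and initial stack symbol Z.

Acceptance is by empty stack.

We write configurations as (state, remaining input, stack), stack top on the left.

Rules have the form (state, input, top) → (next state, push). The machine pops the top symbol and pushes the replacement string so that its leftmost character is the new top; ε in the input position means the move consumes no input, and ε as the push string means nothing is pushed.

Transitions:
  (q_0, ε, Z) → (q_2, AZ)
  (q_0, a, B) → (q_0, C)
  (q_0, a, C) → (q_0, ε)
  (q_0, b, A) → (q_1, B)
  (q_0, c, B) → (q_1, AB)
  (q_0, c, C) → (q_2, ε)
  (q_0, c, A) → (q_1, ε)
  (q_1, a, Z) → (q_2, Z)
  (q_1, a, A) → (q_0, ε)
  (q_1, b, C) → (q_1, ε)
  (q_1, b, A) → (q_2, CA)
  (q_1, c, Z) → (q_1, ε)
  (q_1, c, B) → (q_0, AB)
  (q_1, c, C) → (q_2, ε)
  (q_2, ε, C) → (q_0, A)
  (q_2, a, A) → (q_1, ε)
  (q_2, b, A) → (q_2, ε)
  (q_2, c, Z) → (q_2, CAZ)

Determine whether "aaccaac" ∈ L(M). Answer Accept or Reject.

Accept

(q_0, aaccaac, Z) ⊢ (q_2, aaccaac, AZ) ⊢ (q_1, accaac, Z) ⊢ (q_2, ccaac, Z) ⊢ (q_2, caac, CAZ) ⊢ (q_0, caac, AAZ) ⊢ (q_1, aac, AZ) ⊢ (q_0, ac, Z) ⊢ (q_2, ac, AZ) ⊢ (q_1, c, Z) ⊢ (q_1, ε, ε)
All input consumed and the stack is empty.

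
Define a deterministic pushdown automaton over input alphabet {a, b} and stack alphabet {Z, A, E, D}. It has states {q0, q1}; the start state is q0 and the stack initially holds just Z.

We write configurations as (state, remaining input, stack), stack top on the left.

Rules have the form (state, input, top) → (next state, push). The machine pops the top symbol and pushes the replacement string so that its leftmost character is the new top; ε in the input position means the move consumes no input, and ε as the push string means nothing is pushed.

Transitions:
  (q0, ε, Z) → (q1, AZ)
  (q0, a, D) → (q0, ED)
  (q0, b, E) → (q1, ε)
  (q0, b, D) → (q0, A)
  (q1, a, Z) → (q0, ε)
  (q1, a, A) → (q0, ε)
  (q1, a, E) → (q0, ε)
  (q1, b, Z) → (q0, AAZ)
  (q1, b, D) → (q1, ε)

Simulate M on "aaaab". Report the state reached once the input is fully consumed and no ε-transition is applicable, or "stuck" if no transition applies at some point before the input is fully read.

stuck

(q0, aaaab, Z)
  ε-move, top Z: go to q1, push AZ → (q1, aaaab, AZ)
  read a, top A: go to q0, push ε → (q0, aaab, Z)
  ε-move, top Z: go to q1, push AZ → (q1, aaab, AZ)
  read a, top A: go to q0, push ε → (q0, aab, Z)
  ε-move, top Z: go to q1, push AZ → (q1, aab, AZ)
  read a, top A: go to q0, push ε → (q0, ab, Z)
  ε-move, top Z: go to q1, push AZ → (q1, ab, AZ)
  read a, top A: go to q0, push ε → (q0, b, Z)
  ε-move, top Z: go to q1, push AZ → (q1, b, AZ)
No transition for (q1, b, top A); M blocks with input b remaining.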